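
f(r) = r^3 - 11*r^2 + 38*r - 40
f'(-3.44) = 149.18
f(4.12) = -0.22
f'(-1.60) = 80.88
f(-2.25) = -192.58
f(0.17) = -33.85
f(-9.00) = -2002.00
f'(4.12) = -1.72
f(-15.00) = -6460.00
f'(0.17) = 34.35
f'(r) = 3*r^2 - 22*r + 38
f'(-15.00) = 1043.00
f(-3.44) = -341.60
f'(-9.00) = 479.00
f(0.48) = -24.18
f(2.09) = 0.50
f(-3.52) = -353.67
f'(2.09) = 5.12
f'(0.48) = 28.13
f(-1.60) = -133.06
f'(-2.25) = 102.69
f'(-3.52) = 152.61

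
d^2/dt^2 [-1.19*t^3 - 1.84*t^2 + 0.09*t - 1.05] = -7.14*t - 3.68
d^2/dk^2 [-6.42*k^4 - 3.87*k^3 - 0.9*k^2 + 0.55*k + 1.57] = -77.04*k^2 - 23.22*k - 1.8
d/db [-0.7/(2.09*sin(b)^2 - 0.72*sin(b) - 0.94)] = (2.926*sin(b) - 0.504)*cos(b)/(-2.09*sin(b)^2 + 0.72*sin(b) + 0.94)^2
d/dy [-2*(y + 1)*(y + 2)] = -4*y - 6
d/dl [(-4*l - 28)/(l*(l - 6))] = 4*(l^2 + 14*l - 42)/(l^2*(l^2 - 12*l + 36))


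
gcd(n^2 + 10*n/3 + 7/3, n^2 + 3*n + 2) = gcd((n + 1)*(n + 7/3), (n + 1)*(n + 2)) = n + 1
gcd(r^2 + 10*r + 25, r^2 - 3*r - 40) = r + 5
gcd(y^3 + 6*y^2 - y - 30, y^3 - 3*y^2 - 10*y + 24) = y^2 + y - 6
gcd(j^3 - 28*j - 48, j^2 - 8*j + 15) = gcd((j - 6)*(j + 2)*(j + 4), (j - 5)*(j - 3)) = 1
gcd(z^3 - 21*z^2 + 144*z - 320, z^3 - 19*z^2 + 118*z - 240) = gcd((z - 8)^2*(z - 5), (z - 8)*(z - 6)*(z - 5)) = z^2 - 13*z + 40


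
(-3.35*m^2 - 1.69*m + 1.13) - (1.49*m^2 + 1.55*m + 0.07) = -4.84*m^2 - 3.24*m + 1.06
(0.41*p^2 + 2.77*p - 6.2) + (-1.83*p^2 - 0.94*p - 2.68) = -1.42*p^2 + 1.83*p - 8.88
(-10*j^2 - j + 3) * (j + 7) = -10*j^3 - 71*j^2 - 4*j + 21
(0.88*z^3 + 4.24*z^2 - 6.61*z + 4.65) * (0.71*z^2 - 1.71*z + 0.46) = 0.6248*z^5 + 1.5056*z^4 - 11.5387*z^3 + 16.555*z^2 - 10.9921*z + 2.139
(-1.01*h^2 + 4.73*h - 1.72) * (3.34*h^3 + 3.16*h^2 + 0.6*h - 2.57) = -3.3734*h^5 + 12.6066*h^4 + 8.596*h^3 - 0.00150000000000006*h^2 - 13.1881*h + 4.4204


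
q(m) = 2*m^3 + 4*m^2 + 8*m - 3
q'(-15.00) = 1238.00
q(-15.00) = -5973.00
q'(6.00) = 272.00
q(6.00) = 621.00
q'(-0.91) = 5.69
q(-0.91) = -8.47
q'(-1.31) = 7.82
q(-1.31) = -11.11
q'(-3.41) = 50.49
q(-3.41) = -63.07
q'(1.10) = 24.06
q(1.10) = 13.30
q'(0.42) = 12.42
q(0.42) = 1.21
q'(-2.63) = 28.46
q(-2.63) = -32.76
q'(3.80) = 125.04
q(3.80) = 194.90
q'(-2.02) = 16.32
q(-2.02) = -19.32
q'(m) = 6*m^2 + 8*m + 8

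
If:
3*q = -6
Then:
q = -2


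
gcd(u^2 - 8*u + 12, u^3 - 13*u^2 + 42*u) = u - 6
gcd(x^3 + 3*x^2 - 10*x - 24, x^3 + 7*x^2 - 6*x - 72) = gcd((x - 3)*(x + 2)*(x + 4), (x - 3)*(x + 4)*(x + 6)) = x^2 + x - 12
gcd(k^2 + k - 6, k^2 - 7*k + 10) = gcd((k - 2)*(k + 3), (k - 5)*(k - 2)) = k - 2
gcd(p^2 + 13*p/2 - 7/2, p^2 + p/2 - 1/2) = p - 1/2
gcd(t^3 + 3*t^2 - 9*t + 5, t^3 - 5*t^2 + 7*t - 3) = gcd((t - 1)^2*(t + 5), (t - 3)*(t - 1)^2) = t^2 - 2*t + 1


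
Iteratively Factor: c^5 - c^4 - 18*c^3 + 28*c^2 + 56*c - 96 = (c - 3)*(c^4 + 2*c^3 - 12*c^2 - 8*c + 32) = (c - 3)*(c + 2)*(c^3 - 12*c + 16) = (c - 3)*(c - 2)*(c + 2)*(c^2 + 2*c - 8) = (c - 3)*(c - 2)*(c + 2)*(c + 4)*(c - 2)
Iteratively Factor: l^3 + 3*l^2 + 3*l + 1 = (l + 1)*(l^2 + 2*l + 1) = (l + 1)^2*(l + 1)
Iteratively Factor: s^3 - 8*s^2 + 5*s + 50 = (s - 5)*(s^2 - 3*s - 10) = (s - 5)^2*(s + 2)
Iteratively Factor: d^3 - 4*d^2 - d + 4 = (d - 4)*(d^2 - 1) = (d - 4)*(d - 1)*(d + 1)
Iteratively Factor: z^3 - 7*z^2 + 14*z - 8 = (z - 1)*(z^2 - 6*z + 8) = (z - 4)*(z - 1)*(z - 2)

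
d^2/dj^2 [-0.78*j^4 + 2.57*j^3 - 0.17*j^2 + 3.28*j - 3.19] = -9.36*j^2 + 15.42*j - 0.34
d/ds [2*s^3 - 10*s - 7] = 6*s^2 - 10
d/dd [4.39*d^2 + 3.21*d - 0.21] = 8.78*d + 3.21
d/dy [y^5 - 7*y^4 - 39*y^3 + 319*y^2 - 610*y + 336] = 5*y^4 - 28*y^3 - 117*y^2 + 638*y - 610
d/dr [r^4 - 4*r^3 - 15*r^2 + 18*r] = 4*r^3 - 12*r^2 - 30*r + 18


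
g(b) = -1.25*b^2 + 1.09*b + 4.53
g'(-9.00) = 23.59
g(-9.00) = -106.53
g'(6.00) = -13.91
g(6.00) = -33.93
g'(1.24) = -2.01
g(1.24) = 3.96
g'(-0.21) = 1.62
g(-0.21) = 4.25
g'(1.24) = -2.01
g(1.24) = 3.96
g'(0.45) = -0.03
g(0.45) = 4.77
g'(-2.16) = 6.49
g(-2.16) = -3.66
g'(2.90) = -6.16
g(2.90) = -2.82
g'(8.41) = -19.94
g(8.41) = -74.71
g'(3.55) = -7.78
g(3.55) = -7.35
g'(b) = 1.09 - 2.5*b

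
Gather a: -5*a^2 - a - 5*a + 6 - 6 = -5*a^2 - 6*a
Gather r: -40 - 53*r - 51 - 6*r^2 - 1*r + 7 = -6*r^2 - 54*r - 84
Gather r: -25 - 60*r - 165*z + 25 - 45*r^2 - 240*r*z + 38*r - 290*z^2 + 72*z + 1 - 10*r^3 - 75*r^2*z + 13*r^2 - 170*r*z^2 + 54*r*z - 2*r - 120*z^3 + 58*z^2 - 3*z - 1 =-10*r^3 + r^2*(-75*z - 32) + r*(-170*z^2 - 186*z - 24) - 120*z^3 - 232*z^2 - 96*z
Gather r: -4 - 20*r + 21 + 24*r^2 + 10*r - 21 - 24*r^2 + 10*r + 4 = 0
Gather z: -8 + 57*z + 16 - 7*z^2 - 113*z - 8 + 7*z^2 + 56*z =0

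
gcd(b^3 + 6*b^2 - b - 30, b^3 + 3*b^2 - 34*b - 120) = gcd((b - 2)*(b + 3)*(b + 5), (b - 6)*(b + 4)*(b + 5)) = b + 5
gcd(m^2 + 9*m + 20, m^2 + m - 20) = m + 5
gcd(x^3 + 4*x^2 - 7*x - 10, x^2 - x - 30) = x + 5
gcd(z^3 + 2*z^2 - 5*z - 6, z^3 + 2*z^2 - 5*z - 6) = z^3 + 2*z^2 - 5*z - 6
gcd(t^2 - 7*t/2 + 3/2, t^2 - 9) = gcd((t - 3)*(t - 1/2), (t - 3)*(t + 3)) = t - 3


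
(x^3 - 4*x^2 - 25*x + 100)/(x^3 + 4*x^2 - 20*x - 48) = (x^2 - 25)/(x^2 + 8*x + 12)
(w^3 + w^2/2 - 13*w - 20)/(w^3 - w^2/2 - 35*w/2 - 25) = (w - 4)/(w - 5)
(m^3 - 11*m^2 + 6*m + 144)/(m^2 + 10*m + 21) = (m^2 - 14*m + 48)/(m + 7)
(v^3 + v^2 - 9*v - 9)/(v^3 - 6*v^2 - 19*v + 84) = (v^2 + 4*v + 3)/(v^2 - 3*v - 28)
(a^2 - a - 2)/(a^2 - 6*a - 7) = (a - 2)/(a - 7)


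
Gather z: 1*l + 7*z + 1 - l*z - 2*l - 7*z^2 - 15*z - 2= -l - 7*z^2 + z*(-l - 8) - 1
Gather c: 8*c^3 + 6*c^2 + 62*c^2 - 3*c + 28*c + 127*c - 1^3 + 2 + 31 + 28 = 8*c^3 + 68*c^2 + 152*c + 60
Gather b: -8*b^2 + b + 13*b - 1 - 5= -8*b^2 + 14*b - 6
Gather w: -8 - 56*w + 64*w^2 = 64*w^2 - 56*w - 8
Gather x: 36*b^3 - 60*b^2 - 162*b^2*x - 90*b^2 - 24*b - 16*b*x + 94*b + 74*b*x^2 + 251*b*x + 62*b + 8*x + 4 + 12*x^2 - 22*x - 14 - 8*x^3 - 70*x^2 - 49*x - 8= 36*b^3 - 150*b^2 + 132*b - 8*x^3 + x^2*(74*b - 58) + x*(-162*b^2 + 235*b - 63) - 18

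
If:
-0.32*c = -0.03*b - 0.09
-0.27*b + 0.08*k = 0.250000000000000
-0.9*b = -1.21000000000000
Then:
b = 1.34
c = 0.41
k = 7.66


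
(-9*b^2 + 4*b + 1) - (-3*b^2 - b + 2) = -6*b^2 + 5*b - 1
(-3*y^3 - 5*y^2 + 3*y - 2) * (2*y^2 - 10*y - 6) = -6*y^5 + 20*y^4 + 74*y^3 - 4*y^2 + 2*y + 12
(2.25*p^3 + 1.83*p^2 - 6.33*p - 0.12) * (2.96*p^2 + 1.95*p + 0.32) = 6.66*p^5 + 9.8043*p^4 - 14.4483*p^3 - 12.1131*p^2 - 2.2596*p - 0.0384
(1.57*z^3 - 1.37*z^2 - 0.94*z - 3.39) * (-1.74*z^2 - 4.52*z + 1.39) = -2.7318*z^5 - 4.7126*z^4 + 10.0103*z^3 + 8.2431*z^2 + 14.0162*z - 4.7121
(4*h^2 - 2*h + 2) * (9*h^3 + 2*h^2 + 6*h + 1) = 36*h^5 - 10*h^4 + 38*h^3 - 4*h^2 + 10*h + 2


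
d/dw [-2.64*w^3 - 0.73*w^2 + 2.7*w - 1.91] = -7.92*w^2 - 1.46*w + 2.7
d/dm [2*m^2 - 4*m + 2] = 4*m - 4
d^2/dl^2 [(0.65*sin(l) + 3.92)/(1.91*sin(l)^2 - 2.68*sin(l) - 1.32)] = (-2.371265*sin(l)^5 - 60.529428*sin(l)^4 + 55.106938*sin(l)^3 + 20.415328*sin(l)^2 - 97.826664*sin(l) + 71.477344)/(6.967871*sin(l)^6 - 29.330724*sin(l)^5 + 26.708676*sin(l)^4 + 21.292064*sin(l)^3 - 18.458352*sin(l)^2 - 14.008896*sin(l) - 2.299968)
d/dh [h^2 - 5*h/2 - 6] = 2*h - 5/2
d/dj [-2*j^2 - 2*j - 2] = -4*j - 2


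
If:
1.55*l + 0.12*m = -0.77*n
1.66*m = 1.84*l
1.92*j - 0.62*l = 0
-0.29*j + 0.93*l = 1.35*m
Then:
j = 0.00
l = 0.00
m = 0.00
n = 0.00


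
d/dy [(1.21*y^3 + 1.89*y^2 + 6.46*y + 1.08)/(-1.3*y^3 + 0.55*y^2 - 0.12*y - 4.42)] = (3.1225*y^4 + 16.5056*y^3 - 15.6124*y^2 - 17.8956*y - 28.4236)/(1.69*y^6 - 1.43*y^5 + 0.6145*y^4 + 11.36*y^3 - 4.8476*y^2 + 1.0608*y + 19.5364)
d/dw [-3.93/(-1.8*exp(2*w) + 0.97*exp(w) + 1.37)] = (3.8121 - 14.148*exp(w))*exp(w)/(-1.8*exp(2*w) + 0.97*exp(w) + 1.37)^2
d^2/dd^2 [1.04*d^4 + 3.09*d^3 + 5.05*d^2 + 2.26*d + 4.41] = 12.48*d^2 + 18.54*d + 10.1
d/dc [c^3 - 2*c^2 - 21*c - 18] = 3*c^2 - 4*c - 21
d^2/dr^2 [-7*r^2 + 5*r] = -14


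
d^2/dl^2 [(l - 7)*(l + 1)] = 2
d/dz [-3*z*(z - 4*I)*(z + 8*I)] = -9*z^2 - 24*I*z - 96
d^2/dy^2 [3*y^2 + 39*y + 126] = 6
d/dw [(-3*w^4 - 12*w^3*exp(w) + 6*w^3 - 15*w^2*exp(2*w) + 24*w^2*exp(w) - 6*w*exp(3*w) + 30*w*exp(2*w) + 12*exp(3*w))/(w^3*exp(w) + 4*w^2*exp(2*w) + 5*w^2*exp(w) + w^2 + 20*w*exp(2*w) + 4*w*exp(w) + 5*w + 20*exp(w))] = 3*((w^4 + 4*w^3*exp(w) - 2*w^3 + 5*w^2*exp(2*w) - 8*w^2*exp(w) + 2*w*exp(3*w) - 10*w*exp(2*w) - 4*exp(3*w))*(w^3*exp(w) + 8*w^2*exp(2*w) + 8*w^2*exp(w) + 48*w*exp(2*w) + 14*w*exp(w) + 2*w + 20*exp(2*w) + 24*exp(w) + 5) + 2*(w^3*exp(w) + 4*w^2*exp(2*w) + 5*w^2*exp(w) + w^2 + 20*w*exp(2*w) + 4*w*exp(w) + 5*w + 20*exp(w))*(-2*w^3*exp(w) - 2*w^3 - 5*w^2*exp(2*w) - 2*w^2*exp(w) + 3*w^2 - 3*w*exp(3*w) + 5*w*exp(2*w) + 8*w*exp(w) + 5*exp(3*w) + 5*exp(2*w)))/(w^3*exp(w) + 4*w^2*exp(2*w) + 5*w^2*exp(w) + w^2 + 20*w*exp(2*w) + 4*w*exp(w) + 5*w + 20*exp(w))^2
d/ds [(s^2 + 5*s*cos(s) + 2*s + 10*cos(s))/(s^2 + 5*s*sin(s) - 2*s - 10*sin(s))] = (-5*sqrt(2)*s^3*sin(s + pi/4) - 5*sqrt(2)*s^2*cos(s + pi/4) - 29*s^2 - 50*sin(2*s) + 20*sqrt(2)*cos(s + pi/4) + 100)/((s - 2)^2*(s + 5*sin(s))^2)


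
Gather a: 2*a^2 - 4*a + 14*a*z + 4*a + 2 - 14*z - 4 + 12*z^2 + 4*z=2*a^2 + 14*a*z + 12*z^2 - 10*z - 2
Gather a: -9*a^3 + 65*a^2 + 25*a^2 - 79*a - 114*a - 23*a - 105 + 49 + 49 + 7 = -9*a^3 + 90*a^2 - 216*a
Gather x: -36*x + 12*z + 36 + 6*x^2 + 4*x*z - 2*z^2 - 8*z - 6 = 6*x^2 + x*(4*z - 36) - 2*z^2 + 4*z + 30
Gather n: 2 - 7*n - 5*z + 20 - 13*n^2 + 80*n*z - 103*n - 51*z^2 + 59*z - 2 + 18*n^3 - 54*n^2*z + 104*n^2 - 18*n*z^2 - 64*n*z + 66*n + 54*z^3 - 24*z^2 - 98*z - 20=18*n^3 + n^2*(91 - 54*z) + n*(-18*z^2 + 16*z - 44) + 54*z^3 - 75*z^2 - 44*z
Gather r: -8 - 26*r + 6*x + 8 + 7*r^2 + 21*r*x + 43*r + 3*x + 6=7*r^2 + r*(21*x + 17) + 9*x + 6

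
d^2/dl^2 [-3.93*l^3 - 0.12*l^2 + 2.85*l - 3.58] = -23.58*l - 0.24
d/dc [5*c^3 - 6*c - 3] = 15*c^2 - 6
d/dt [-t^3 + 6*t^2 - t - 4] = -3*t^2 + 12*t - 1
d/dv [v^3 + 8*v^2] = v*(3*v + 16)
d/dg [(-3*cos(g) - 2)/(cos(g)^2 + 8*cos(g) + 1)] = (3*sin(g)^2 - 4*cos(g) - 16)*sin(g)/(cos(g)^2 + 8*cos(g) + 1)^2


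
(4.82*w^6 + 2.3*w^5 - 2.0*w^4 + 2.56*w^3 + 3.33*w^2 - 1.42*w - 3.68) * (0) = 0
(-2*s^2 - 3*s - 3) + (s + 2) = -2*s^2 - 2*s - 1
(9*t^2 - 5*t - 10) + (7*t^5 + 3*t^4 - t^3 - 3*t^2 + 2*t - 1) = 7*t^5 + 3*t^4 - t^3 + 6*t^2 - 3*t - 11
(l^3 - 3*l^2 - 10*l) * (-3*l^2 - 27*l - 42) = -3*l^5 - 18*l^4 + 69*l^3 + 396*l^2 + 420*l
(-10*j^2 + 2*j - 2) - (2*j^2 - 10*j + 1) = -12*j^2 + 12*j - 3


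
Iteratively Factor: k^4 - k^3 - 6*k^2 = (k + 2)*(k^3 - 3*k^2) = (k - 3)*(k + 2)*(k^2) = k*(k - 3)*(k + 2)*(k)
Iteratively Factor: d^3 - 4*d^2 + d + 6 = (d - 3)*(d^2 - d - 2) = (d - 3)*(d + 1)*(d - 2)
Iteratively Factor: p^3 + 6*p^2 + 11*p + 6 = (p + 2)*(p^2 + 4*p + 3) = (p + 1)*(p + 2)*(p + 3)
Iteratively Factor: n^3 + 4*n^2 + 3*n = (n)*(n^2 + 4*n + 3) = n*(n + 1)*(n + 3)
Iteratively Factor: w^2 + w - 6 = (w + 3)*(w - 2)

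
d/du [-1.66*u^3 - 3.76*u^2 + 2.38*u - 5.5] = -4.98*u^2 - 7.52*u + 2.38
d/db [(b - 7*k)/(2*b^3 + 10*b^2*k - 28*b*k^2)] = (b*(b^2 + 5*b*k - 14*k^2) - (b - 7*k)*(3*b^2 + 10*b*k - 14*k^2))/(2*b^2*(b^2 + 5*b*k - 14*k^2)^2)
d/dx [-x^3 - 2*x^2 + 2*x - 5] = -3*x^2 - 4*x + 2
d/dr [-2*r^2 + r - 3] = 1 - 4*r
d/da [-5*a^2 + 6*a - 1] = 6 - 10*a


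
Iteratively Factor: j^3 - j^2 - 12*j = (j)*(j^2 - j - 12) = j*(j - 4)*(j + 3)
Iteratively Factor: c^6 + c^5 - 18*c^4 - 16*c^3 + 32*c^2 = (c)*(c^5 + c^4 - 18*c^3 - 16*c^2 + 32*c) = c*(c + 4)*(c^4 - 3*c^3 - 6*c^2 + 8*c) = c*(c - 4)*(c + 4)*(c^3 + c^2 - 2*c) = c^2*(c - 4)*(c + 4)*(c^2 + c - 2) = c^2*(c - 4)*(c - 1)*(c + 4)*(c + 2)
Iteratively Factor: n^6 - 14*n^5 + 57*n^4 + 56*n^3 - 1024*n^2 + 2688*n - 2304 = (n + 4)*(n^5 - 18*n^4 + 129*n^3 - 460*n^2 + 816*n - 576) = (n - 4)*(n + 4)*(n^4 - 14*n^3 + 73*n^2 - 168*n + 144) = (n - 4)*(n - 3)*(n + 4)*(n^3 - 11*n^2 + 40*n - 48) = (n - 4)^2*(n - 3)*(n + 4)*(n^2 - 7*n + 12) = (n - 4)^3*(n - 3)*(n + 4)*(n - 3)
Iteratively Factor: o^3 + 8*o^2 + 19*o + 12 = (o + 4)*(o^2 + 4*o + 3) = (o + 3)*(o + 4)*(o + 1)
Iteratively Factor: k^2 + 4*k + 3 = (k + 1)*(k + 3)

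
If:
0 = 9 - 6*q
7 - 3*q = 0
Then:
No Solution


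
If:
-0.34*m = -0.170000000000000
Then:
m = 0.50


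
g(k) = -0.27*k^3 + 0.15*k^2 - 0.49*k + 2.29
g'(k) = -0.81*k^2 + 0.3*k - 0.49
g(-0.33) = 2.48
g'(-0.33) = -0.68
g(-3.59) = 18.47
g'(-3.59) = -12.01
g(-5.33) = 50.05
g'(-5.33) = -25.10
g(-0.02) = 2.30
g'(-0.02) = -0.50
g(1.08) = 1.60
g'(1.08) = -1.11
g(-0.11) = 2.35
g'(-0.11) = -0.53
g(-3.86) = 21.94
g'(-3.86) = -13.72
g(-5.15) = 45.67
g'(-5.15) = -23.52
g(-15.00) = 954.64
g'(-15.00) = -187.24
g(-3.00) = 12.40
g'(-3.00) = -8.68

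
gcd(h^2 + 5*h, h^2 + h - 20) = h + 5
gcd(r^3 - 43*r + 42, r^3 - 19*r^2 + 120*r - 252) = r - 6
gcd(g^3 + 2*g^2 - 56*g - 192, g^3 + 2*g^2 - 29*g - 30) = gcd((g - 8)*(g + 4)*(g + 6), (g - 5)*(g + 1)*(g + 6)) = g + 6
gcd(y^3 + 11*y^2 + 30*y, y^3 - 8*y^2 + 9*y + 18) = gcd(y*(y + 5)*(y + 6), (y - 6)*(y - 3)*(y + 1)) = 1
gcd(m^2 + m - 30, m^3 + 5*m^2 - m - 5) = 1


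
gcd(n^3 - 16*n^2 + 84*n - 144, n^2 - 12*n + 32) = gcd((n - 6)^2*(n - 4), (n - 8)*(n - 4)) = n - 4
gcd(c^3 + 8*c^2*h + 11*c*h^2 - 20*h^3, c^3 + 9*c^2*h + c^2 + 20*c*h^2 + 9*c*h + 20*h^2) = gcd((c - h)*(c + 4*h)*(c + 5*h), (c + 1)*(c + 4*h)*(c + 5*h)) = c^2 + 9*c*h + 20*h^2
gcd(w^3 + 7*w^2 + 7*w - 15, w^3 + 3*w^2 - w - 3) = w^2 + 2*w - 3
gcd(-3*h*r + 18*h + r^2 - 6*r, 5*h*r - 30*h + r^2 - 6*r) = r - 6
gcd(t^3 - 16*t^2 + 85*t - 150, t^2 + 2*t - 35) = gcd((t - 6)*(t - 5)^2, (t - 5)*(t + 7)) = t - 5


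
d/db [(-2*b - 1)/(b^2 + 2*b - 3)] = 2*(b^2 + b + 4)/(b^4 + 4*b^3 - 2*b^2 - 12*b + 9)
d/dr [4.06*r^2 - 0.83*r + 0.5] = 8.12*r - 0.83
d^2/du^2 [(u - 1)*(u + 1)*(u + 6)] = 6*u + 12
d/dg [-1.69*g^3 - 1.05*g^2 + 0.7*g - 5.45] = -5.07*g^2 - 2.1*g + 0.7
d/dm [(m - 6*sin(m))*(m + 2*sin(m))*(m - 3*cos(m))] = 3*m^2*sin(m) - 4*m^2*cos(m) + 3*m^2 - 8*m*sin(m) - 6*m*cos(m) + 12*sqrt(2)*m*cos(2*m + pi/4) - 9*sin(m) + 27*sin(3*m) + 6*sqrt(2)*sin(2*m + pi/4) - 6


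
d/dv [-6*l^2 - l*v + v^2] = -l + 2*v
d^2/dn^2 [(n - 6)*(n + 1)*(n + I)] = 6*n - 10 + 2*I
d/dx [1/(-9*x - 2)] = 9/(9*x + 2)^2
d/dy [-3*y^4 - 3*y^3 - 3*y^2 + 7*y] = -12*y^3 - 9*y^2 - 6*y + 7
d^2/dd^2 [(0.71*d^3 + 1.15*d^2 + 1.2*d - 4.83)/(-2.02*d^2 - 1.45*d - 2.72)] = (1.4210854715202e-14*d^4 + 1.76023800000004*d^3 + 139.359912*d^2 + 92.924916*d - 40.316474)/(8.242408*d^6 + 17.74974*d^5 + 46.037214*d^4 + 50.849905*d^3 + 61.990704*d^2 + 32.18304*d + 20.123648)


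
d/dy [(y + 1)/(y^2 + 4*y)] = (y*(y + 4) - 2*(y + 1)*(y + 2))/(y^2*(y + 4)^2)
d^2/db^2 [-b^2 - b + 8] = -2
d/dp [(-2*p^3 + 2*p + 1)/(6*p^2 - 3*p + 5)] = (-12*p^4 + 12*p^3 - 42*p^2 - 12*p + 13)/(36*p^4 - 36*p^3 + 69*p^2 - 30*p + 25)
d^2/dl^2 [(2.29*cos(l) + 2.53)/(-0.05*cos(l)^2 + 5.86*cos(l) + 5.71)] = (-0.00346006960312132*(1 - cos(l)^2)^2 - 2.84500243840313e-5*cos(l)^5 - 0.00838567574617168*cos(l)^3 - 0.072048203375742*cos(l)^2 + 0.0470454522956548*cos(l) + 0.11255638670597)/(-0.00853242320819113*cos(l)^2 + 1.0*cos(l) + 0.974402730375427)^3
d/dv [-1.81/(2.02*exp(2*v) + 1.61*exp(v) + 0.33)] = (7.3124*exp(v) + 2.9141)*exp(v)/(2.02*exp(2*v) + 1.61*exp(v) + 0.33)^2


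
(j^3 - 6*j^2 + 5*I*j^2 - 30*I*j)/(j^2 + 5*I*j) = j - 6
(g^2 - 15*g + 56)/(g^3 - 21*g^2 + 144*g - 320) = (g - 7)/(g^2 - 13*g + 40)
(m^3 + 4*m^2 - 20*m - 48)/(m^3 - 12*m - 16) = (m + 6)/(m + 2)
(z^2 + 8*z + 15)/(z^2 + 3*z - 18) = (z^2 + 8*z + 15)/(z^2 + 3*z - 18)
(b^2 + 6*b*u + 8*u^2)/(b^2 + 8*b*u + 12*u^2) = (b + 4*u)/(b + 6*u)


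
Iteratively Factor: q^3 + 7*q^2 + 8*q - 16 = (q + 4)*(q^2 + 3*q - 4) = (q - 1)*(q + 4)*(q + 4)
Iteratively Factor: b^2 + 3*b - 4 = (b - 1)*(b + 4)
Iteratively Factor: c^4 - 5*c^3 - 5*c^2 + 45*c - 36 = (c - 3)*(c^3 - 2*c^2 - 11*c + 12) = (c - 3)*(c + 3)*(c^2 - 5*c + 4) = (c - 4)*(c - 3)*(c + 3)*(c - 1)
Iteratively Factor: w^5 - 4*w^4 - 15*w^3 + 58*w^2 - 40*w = (w + 4)*(w^4 - 8*w^3 + 17*w^2 - 10*w) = (w - 2)*(w + 4)*(w^3 - 6*w^2 + 5*w) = (w - 5)*(w - 2)*(w + 4)*(w^2 - w) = w*(w - 5)*(w - 2)*(w + 4)*(w - 1)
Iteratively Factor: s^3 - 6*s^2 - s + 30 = (s - 3)*(s^2 - 3*s - 10) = (s - 5)*(s - 3)*(s + 2)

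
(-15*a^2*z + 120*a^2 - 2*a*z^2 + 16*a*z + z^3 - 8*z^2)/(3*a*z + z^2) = -5*a + 40*a/z + z - 8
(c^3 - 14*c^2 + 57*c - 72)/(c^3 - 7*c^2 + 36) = (c^2 - 11*c + 24)/(c^2 - 4*c - 12)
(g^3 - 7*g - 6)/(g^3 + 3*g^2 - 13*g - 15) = (g + 2)/(g + 5)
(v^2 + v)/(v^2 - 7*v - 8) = v/(v - 8)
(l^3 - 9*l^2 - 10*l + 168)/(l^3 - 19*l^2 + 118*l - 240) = (l^2 - 3*l - 28)/(l^2 - 13*l + 40)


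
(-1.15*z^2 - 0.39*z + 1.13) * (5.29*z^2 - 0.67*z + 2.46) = -6.0835*z^4 - 1.2926*z^3 + 3.41*z^2 - 1.7165*z + 2.7798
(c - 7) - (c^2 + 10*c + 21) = -c^2 - 9*c - 28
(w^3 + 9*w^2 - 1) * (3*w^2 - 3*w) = 3*w^5 + 24*w^4 - 27*w^3 - 3*w^2 + 3*w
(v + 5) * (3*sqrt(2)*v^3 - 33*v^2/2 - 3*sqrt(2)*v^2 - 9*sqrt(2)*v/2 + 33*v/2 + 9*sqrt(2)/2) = 3*sqrt(2)*v^4 - 33*v^3/2 + 12*sqrt(2)*v^3 - 66*v^2 - 39*sqrt(2)*v^2/2 - 18*sqrt(2)*v + 165*v/2 + 45*sqrt(2)/2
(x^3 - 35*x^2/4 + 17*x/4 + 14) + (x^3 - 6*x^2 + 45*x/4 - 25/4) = 2*x^3 - 59*x^2/4 + 31*x/2 + 31/4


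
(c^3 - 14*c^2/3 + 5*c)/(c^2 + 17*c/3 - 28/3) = c*(3*c^2 - 14*c + 15)/(3*c^2 + 17*c - 28)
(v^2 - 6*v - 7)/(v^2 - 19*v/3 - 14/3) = 3*(v + 1)/(3*v + 2)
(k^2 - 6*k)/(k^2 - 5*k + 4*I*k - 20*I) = k*(k - 6)/(k^2 + k*(-5 + 4*I) - 20*I)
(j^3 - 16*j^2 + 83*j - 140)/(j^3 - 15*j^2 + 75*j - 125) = (j^2 - 11*j + 28)/(j^2 - 10*j + 25)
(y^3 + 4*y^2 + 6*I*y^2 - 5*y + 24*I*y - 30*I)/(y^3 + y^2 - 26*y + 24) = (y^2 + y*(5 + 6*I) + 30*I)/(y^2 + 2*y - 24)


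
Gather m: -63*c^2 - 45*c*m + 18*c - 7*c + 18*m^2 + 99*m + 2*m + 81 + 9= -63*c^2 + 11*c + 18*m^2 + m*(101 - 45*c) + 90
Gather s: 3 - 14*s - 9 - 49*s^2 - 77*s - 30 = -49*s^2 - 91*s - 36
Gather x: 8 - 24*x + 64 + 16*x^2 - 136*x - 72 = 16*x^2 - 160*x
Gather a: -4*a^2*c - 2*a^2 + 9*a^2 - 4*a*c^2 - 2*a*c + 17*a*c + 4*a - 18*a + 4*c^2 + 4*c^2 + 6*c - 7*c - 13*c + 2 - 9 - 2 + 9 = a^2*(7 - 4*c) + a*(-4*c^2 + 15*c - 14) + 8*c^2 - 14*c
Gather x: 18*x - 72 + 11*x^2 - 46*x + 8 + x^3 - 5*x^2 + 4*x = x^3 + 6*x^2 - 24*x - 64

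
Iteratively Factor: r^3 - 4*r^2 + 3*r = (r)*(r^2 - 4*r + 3) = r*(r - 3)*(r - 1)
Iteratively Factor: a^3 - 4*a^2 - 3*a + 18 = (a - 3)*(a^2 - a - 6) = (a - 3)*(a + 2)*(a - 3)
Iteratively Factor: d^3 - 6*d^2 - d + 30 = (d - 5)*(d^2 - d - 6) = (d - 5)*(d - 3)*(d + 2)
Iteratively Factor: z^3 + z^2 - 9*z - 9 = (z - 3)*(z^2 + 4*z + 3) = (z - 3)*(z + 1)*(z + 3)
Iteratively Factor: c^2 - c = (c)*(c - 1)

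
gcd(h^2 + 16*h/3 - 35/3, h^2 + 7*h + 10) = 1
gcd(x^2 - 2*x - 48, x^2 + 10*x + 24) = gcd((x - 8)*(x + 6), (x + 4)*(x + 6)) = x + 6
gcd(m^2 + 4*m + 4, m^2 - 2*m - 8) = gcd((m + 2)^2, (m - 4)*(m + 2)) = m + 2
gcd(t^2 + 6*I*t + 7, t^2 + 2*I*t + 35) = t + 7*I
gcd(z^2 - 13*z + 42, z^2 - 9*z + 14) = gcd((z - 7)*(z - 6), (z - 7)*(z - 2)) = z - 7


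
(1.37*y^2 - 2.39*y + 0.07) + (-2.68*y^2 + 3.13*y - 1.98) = -1.31*y^2 + 0.74*y - 1.91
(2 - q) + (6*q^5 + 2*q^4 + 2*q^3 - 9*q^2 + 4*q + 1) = 6*q^5 + 2*q^4 + 2*q^3 - 9*q^2 + 3*q + 3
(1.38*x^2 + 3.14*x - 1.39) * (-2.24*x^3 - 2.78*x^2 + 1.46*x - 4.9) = -3.0912*x^5 - 10.87*x^4 - 3.6008*x^3 + 1.6866*x^2 - 17.4154*x + 6.811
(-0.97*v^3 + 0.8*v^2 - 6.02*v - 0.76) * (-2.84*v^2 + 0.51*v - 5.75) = 2.7548*v^5 - 2.7667*v^4 + 23.0823*v^3 - 5.5118*v^2 + 34.2274*v + 4.37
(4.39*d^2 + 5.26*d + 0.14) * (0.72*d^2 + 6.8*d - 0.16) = 3.1608*d^4 + 33.6392*d^3 + 35.1664*d^2 + 0.1104*d - 0.0224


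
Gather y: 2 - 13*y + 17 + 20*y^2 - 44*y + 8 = 20*y^2 - 57*y + 27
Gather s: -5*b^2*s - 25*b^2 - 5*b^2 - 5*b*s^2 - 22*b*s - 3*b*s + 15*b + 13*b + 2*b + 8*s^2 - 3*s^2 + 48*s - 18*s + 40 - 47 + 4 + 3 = -30*b^2 + 30*b + s^2*(5 - 5*b) + s*(-5*b^2 - 25*b + 30)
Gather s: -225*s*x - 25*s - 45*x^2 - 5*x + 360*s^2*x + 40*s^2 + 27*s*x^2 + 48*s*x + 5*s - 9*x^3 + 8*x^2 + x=s^2*(360*x + 40) + s*(27*x^2 - 177*x - 20) - 9*x^3 - 37*x^2 - 4*x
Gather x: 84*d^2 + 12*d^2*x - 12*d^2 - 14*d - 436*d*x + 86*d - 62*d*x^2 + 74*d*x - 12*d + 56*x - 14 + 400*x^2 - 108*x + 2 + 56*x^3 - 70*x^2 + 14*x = 72*d^2 + 60*d + 56*x^3 + x^2*(330 - 62*d) + x*(12*d^2 - 362*d - 38) - 12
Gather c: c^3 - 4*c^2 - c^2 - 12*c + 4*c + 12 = c^3 - 5*c^2 - 8*c + 12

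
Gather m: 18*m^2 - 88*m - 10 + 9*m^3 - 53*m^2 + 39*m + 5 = 9*m^3 - 35*m^2 - 49*m - 5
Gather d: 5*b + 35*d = 5*b + 35*d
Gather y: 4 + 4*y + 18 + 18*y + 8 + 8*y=30*y + 30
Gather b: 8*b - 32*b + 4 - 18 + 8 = -24*b - 6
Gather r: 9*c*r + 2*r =r*(9*c + 2)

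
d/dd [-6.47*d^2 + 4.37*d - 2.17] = 4.37 - 12.94*d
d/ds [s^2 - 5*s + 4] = 2*s - 5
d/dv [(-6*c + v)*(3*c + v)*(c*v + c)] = c*(-18*c^2 - 6*c*v - 3*c + 3*v^2 + 2*v)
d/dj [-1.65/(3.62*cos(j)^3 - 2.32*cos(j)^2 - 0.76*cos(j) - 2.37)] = (-17.919*cos(j)^2 + 7.656*cos(j) + 1.254)*sin(j)/(-3.62*cos(j)^3 + 2.32*cos(j)^2 + 0.76*cos(j) + 2.37)^2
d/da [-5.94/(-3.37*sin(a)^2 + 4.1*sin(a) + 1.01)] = (24.354 - 40.0356*sin(a))*cos(a)/(-3.37*sin(a)^2 + 4.1*sin(a) + 1.01)^2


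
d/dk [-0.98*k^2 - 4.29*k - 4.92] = -1.96*k - 4.29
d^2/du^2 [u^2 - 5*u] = 2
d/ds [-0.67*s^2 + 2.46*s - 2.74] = 2.46 - 1.34*s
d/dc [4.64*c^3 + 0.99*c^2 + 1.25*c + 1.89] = 13.92*c^2 + 1.98*c + 1.25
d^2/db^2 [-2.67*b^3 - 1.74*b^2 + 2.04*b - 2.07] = -16.02*b - 3.48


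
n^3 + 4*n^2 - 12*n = n*(n - 2)*(n + 6)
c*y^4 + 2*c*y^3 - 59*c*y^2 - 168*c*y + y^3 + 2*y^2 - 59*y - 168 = (y - 8)*(y + 3)*(y + 7)*(c*y + 1)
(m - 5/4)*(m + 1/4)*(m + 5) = m^3 + 4*m^2 - 85*m/16 - 25/16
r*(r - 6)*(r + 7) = r^3 + r^2 - 42*r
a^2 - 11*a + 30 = (a - 6)*(a - 5)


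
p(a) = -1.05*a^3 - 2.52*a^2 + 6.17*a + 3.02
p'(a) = -3.15*a^2 - 5.04*a + 6.17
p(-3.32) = -6.82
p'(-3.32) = -11.82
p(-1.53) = -8.56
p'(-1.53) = 6.51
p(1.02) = 5.58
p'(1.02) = -2.25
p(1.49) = 3.15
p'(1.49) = -8.33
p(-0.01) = 2.96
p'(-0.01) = 6.22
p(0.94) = 5.72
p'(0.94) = -1.35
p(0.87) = 5.79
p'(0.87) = -0.60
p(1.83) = -0.56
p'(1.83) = -13.60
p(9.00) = -911.02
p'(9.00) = -294.34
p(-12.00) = 1380.50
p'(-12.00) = -386.95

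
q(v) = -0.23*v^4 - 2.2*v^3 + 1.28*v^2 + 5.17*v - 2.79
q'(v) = -0.92*v^3 - 6.6*v^2 + 2.56*v + 5.17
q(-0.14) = -3.48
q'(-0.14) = 4.68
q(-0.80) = -5.07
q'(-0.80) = -0.63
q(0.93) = 1.18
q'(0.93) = 1.10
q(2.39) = -20.66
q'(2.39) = -38.97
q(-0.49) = -4.77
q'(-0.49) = 2.44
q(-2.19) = 9.84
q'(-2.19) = -22.43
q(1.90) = -6.43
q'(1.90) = -20.10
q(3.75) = -126.90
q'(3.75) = -126.56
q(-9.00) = 149.13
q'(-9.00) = 118.21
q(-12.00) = -848.19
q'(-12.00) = 613.81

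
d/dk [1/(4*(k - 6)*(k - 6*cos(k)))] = ((6 - k)*(k - 6*cos(k)) - (k - 6)^2*(6*sin(k) + 1))/(4*(k - 6)^3*(k - 6*cos(k))^2)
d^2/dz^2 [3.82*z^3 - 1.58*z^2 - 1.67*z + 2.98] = 22.92*z - 3.16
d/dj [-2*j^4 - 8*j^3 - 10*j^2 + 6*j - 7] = -8*j^3 - 24*j^2 - 20*j + 6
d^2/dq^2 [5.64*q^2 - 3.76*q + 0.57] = 11.2800000000000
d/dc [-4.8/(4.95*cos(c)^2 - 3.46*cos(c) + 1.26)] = (16.608 - 47.52*cos(c))*sin(c)/(4.95*cos(c)^2 - 3.46*cos(c) + 1.26)^2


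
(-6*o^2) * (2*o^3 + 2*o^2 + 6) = -12*o^5 - 12*o^4 - 36*o^2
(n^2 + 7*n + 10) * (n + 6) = n^3 + 13*n^2 + 52*n + 60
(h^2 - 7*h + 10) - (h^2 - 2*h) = 10 - 5*h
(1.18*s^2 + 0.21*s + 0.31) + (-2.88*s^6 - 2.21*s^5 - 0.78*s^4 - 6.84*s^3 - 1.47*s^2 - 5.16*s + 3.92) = -2.88*s^6 - 2.21*s^5 - 0.78*s^4 - 6.84*s^3 - 0.29*s^2 - 4.95*s + 4.23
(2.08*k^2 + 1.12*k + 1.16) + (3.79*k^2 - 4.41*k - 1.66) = 5.87*k^2 - 3.29*k - 0.5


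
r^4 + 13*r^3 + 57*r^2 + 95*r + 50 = (r + 1)*(r + 2)*(r + 5)^2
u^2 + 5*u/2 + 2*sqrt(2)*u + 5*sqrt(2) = (u + 5/2)*(u + 2*sqrt(2))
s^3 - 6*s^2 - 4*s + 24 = (s - 6)*(s - 2)*(s + 2)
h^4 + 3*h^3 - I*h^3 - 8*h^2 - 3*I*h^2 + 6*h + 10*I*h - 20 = (h - 2)*(h + 5)*(h - 2*I)*(h + I)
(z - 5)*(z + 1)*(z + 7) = z^3 + 3*z^2 - 33*z - 35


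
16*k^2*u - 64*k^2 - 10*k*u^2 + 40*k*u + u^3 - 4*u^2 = (-8*k + u)*(-2*k + u)*(u - 4)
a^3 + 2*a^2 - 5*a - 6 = (a - 2)*(a + 1)*(a + 3)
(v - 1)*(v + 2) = v^2 + v - 2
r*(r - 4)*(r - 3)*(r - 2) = r^4 - 9*r^3 + 26*r^2 - 24*r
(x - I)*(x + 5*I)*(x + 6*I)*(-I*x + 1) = -I*x^4 + 11*x^3 + 29*I*x^2 + 11*x + 30*I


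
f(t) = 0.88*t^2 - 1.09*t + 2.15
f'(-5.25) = -10.33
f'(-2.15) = -4.87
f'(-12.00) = -22.21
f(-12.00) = 141.95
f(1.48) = 2.46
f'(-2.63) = -5.72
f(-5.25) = 32.13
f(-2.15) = 8.56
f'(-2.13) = -4.84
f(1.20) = 2.11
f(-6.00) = 40.37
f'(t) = 1.76*t - 1.09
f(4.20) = 13.10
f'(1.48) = 1.51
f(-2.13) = 8.46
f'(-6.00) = -11.65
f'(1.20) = 1.02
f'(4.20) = 6.30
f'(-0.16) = -1.37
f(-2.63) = 11.10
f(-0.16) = 2.35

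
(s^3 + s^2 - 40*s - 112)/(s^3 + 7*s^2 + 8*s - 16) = (s - 7)/(s - 1)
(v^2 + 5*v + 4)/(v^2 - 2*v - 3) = (v + 4)/(v - 3)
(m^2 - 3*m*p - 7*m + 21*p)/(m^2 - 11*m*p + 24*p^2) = (7 - m)/(-m + 8*p)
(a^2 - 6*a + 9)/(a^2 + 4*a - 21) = (a - 3)/(a + 7)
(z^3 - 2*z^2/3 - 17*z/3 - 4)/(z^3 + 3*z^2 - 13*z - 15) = (z + 4/3)/(z + 5)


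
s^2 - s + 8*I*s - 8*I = (s - 1)*(s + 8*I)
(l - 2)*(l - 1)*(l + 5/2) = l^3 - l^2/2 - 11*l/2 + 5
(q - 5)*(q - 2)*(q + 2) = q^3 - 5*q^2 - 4*q + 20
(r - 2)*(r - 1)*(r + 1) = r^3 - 2*r^2 - r + 2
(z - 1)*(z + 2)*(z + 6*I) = z^3 + z^2 + 6*I*z^2 - 2*z + 6*I*z - 12*I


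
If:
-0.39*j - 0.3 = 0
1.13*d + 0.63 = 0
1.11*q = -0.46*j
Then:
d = -0.56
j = -0.77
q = 0.32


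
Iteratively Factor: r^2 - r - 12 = (r + 3)*(r - 4)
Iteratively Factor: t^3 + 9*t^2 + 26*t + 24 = (t + 3)*(t^2 + 6*t + 8) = (t + 2)*(t + 3)*(t + 4)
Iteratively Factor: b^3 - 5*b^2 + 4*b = (b - 4)*(b^2 - b) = (b - 4)*(b - 1)*(b)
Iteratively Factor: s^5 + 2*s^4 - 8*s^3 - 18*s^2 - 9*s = (s + 1)*(s^4 + s^3 - 9*s^2 - 9*s) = (s + 1)^2*(s^3 - 9*s) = s*(s + 1)^2*(s^2 - 9) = s*(s - 3)*(s + 1)^2*(s + 3)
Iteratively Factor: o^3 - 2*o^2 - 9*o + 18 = (o - 3)*(o^2 + o - 6) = (o - 3)*(o + 3)*(o - 2)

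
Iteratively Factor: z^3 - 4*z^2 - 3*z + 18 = (z - 3)*(z^2 - z - 6) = (z - 3)*(z + 2)*(z - 3)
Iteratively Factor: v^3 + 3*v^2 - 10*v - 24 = (v - 3)*(v^2 + 6*v + 8) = (v - 3)*(v + 2)*(v + 4)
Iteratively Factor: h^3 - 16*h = (h + 4)*(h^2 - 4*h) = (h - 4)*(h + 4)*(h)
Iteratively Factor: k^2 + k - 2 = (k - 1)*(k + 2)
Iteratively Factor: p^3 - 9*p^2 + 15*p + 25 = (p - 5)*(p^2 - 4*p - 5) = (p - 5)^2*(p + 1)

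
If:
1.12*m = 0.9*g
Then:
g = 1.24444444444444*m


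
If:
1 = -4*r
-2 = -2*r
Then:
No Solution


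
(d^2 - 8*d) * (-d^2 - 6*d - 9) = -d^4 + 2*d^3 + 39*d^2 + 72*d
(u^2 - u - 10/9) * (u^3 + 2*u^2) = u^5 + u^4 - 28*u^3/9 - 20*u^2/9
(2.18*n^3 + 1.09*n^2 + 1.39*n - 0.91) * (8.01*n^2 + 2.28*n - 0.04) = 17.4618*n^5 + 13.7013*n^4 + 13.5319*n^3 - 4.1635*n^2 - 2.1304*n + 0.0364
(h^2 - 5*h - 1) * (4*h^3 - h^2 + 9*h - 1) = 4*h^5 - 21*h^4 + 10*h^3 - 45*h^2 - 4*h + 1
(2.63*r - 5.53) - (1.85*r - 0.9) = 0.78*r - 4.63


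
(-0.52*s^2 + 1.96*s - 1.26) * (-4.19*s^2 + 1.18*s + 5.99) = 2.1788*s^4 - 8.826*s^3 + 4.4774*s^2 + 10.2536*s - 7.5474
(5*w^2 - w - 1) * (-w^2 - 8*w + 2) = -5*w^4 - 39*w^3 + 19*w^2 + 6*w - 2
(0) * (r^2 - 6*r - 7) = 0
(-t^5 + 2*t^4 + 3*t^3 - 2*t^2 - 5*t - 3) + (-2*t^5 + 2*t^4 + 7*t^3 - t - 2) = -3*t^5 + 4*t^4 + 10*t^3 - 2*t^2 - 6*t - 5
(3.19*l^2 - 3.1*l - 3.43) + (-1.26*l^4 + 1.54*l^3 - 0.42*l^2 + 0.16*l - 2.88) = -1.26*l^4 + 1.54*l^3 + 2.77*l^2 - 2.94*l - 6.31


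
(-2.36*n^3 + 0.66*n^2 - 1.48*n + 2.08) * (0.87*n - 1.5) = -2.0532*n^4 + 4.1142*n^3 - 2.2776*n^2 + 4.0296*n - 3.12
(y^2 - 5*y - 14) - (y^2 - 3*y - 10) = -2*y - 4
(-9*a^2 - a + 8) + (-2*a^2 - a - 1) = -11*a^2 - 2*a + 7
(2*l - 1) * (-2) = 2 - 4*l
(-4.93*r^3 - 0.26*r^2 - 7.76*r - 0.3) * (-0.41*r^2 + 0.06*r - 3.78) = 2.0213*r^5 - 0.1892*r^4 + 21.8014*r^3 + 0.6402*r^2 + 29.3148*r + 1.134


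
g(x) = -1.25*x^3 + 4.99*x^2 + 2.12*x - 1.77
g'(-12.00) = -657.64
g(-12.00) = 2851.35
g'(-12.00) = -657.64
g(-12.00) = 2851.35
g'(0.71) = 7.32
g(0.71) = 1.80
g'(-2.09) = -35.12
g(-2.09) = 27.01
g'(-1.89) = -30.14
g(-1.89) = 20.49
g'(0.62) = 6.87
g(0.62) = 1.16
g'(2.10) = 6.54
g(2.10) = 13.11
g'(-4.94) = -138.69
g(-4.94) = 260.22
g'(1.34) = 8.76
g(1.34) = 7.02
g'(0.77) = 7.58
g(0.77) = 2.25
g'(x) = -3.75*x^2 + 9.98*x + 2.12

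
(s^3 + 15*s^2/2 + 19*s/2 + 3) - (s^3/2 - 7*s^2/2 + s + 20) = s^3/2 + 11*s^2 + 17*s/2 - 17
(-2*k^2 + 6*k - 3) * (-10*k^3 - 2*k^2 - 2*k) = 20*k^5 - 56*k^4 + 22*k^3 - 6*k^2 + 6*k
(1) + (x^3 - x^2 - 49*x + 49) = x^3 - x^2 - 49*x + 50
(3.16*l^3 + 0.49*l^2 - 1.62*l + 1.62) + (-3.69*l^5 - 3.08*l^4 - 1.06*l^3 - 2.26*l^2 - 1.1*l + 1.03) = -3.69*l^5 - 3.08*l^4 + 2.1*l^3 - 1.77*l^2 - 2.72*l + 2.65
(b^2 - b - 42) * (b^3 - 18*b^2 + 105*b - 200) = b^5 - 19*b^4 + 81*b^3 + 451*b^2 - 4210*b + 8400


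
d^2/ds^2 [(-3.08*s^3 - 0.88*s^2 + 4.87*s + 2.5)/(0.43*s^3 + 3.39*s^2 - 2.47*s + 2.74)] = (8.65400799999999*s^6 - 14.2248300000001*s^5 + 86.0793780000001*s^4 + 200.000556*s^3 + 261.708744*s^2 - 553.42584*s + 36.766496)/(0.079507*s^9 + 1.880433*s^8 + 13.4547*s^7 + 18.874983*s^6 - 53.321712*s^5 + 139.050291*s^4 - 143.041471*s^3 + 126.50169*s^2 - 55.631316*s + 20.570824)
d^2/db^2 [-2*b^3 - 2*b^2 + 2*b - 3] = -12*b - 4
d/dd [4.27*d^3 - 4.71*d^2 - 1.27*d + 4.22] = 12.81*d^2 - 9.42*d - 1.27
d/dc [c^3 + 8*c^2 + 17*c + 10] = 3*c^2 + 16*c + 17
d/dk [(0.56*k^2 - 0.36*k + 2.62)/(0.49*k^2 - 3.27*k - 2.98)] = (-1.6548*k^2 - 5.9052*k + 9.6402)/(0.2401*k^4 - 3.2046*k^3 + 7.7725*k^2 + 19.4892*k + 8.8804)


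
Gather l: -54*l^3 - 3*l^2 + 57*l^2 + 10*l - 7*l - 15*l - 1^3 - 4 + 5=-54*l^3 + 54*l^2 - 12*l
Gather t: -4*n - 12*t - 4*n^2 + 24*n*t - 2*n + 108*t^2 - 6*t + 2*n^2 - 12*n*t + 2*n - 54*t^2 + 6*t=-2*n^2 - 4*n + 54*t^2 + t*(12*n - 12)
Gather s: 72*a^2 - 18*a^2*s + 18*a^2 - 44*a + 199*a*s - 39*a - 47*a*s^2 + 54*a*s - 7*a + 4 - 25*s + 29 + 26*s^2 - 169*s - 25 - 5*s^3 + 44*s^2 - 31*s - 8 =90*a^2 - 90*a - 5*s^3 + s^2*(70 - 47*a) + s*(-18*a^2 + 253*a - 225)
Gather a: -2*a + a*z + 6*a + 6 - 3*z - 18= a*(z + 4) - 3*z - 12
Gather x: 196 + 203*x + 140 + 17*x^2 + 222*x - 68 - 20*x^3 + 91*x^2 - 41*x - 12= -20*x^3 + 108*x^2 + 384*x + 256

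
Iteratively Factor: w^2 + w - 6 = (w - 2)*(w + 3)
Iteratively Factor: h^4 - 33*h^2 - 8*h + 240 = (h + 4)*(h^3 - 4*h^2 - 17*h + 60) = (h + 4)^2*(h^2 - 8*h + 15) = (h - 5)*(h + 4)^2*(h - 3)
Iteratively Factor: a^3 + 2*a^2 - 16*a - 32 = (a + 4)*(a^2 - 2*a - 8) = (a + 2)*(a + 4)*(a - 4)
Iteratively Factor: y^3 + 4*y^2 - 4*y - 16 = (y - 2)*(y^2 + 6*y + 8) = (y - 2)*(y + 2)*(y + 4)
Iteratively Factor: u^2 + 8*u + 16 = (u + 4)*(u + 4)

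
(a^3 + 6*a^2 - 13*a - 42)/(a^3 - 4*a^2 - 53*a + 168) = (a + 2)/(a - 8)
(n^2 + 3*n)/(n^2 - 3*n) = (n + 3)/(n - 3)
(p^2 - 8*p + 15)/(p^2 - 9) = (p - 5)/(p + 3)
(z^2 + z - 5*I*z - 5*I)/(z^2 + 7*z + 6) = (z - 5*I)/(z + 6)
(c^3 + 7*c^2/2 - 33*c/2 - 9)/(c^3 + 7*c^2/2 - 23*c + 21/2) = (2*c^2 + 13*c + 6)/(2*c^2 + 13*c - 7)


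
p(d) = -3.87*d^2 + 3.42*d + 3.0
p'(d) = 3.42 - 7.74*d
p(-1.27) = -7.59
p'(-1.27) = 13.25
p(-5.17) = -118.12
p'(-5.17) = 43.44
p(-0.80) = -2.21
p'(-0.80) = 9.61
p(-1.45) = -10.10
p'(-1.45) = 14.64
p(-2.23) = -23.87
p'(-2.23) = 20.68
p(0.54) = 3.72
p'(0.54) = -0.76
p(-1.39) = -9.23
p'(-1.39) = 14.18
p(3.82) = -40.41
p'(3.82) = -26.15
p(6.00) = -115.80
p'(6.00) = -43.02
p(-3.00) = -42.09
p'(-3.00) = 26.64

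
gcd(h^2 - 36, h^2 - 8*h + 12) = h - 6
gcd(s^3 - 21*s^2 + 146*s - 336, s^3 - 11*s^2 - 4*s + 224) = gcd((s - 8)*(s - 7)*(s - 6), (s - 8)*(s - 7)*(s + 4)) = s^2 - 15*s + 56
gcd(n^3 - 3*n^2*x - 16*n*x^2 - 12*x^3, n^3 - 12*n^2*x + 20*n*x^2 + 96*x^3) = -n^2 + 4*n*x + 12*x^2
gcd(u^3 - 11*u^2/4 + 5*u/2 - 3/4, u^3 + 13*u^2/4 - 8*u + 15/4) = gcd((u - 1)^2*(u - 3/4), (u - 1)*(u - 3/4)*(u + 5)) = u^2 - 7*u/4 + 3/4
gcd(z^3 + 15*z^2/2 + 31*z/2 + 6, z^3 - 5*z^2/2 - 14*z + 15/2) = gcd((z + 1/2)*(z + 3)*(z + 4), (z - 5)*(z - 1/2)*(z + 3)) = z + 3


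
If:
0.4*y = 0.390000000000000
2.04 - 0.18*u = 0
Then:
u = 11.33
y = 0.98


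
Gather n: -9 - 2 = -11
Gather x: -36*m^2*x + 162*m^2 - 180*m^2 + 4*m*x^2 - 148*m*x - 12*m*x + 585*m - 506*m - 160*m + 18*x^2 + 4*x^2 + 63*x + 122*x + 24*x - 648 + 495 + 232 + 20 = -18*m^2 - 81*m + x^2*(4*m + 22) + x*(-36*m^2 - 160*m + 209) + 99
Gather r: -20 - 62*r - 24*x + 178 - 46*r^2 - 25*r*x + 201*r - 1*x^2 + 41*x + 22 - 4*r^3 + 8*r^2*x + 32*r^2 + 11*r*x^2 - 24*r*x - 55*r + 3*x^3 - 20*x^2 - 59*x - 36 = -4*r^3 + r^2*(8*x - 14) + r*(11*x^2 - 49*x + 84) + 3*x^3 - 21*x^2 - 42*x + 144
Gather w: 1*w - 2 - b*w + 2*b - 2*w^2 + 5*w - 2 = 2*b - 2*w^2 + w*(6 - b) - 4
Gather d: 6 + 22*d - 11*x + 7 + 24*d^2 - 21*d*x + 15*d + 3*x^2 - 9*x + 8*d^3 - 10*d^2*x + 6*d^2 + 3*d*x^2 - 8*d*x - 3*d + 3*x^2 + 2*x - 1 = 8*d^3 + d^2*(30 - 10*x) + d*(3*x^2 - 29*x + 34) + 6*x^2 - 18*x + 12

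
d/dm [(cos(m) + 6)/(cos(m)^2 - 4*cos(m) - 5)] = (cos(m)^2 + 12*cos(m) - 19)*sin(m)/(sin(m)^2 + 4*cos(m) + 4)^2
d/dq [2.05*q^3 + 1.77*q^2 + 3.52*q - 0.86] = 6.15*q^2 + 3.54*q + 3.52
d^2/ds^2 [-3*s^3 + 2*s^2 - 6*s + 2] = 4 - 18*s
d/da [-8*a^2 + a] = 1 - 16*a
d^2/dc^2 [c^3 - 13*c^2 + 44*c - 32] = 6*c - 26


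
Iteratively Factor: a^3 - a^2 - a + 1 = (a - 1)*(a^2 - 1) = (a - 1)*(a + 1)*(a - 1)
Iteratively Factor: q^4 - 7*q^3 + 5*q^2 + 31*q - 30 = (q - 1)*(q^3 - 6*q^2 - q + 30) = (q - 5)*(q - 1)*(q^2 - q - 6) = (q - 5)*(q - 3)*(q - 1)*(q + 2)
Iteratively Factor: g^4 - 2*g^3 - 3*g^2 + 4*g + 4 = (g + 1)*(g^3 - 3*g^2 + 4) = (g - 2)*(g + 1)*(g^2 - g - 2) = (g - 2)*(g + 1)^2*(g - 2)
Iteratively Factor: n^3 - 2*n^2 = (n)*(n^2 - 2*n) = n*(n - 2)*(n)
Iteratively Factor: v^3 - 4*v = (v)*(v^2 - 4) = v*(v - 2)*(v + 2)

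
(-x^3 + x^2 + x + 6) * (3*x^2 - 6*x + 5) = -3*x^5 + 9*x^4 - 8*x^3 + 17*x^2 - 31*x + 30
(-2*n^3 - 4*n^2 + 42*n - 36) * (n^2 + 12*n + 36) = -2*n^5 - 28*n^4 - 78*n^3 + 324*n^2 + 1080*n - 1296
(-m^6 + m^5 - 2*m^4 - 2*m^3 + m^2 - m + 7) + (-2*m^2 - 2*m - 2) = -m^6 + m^5 - 2*m^4 - 2*m^3 - m^2 - 3*m + 5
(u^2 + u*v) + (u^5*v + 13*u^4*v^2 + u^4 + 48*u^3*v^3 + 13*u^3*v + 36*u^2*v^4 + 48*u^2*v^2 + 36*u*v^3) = u^5*v + 13*u^4*v^2 + u^4 + 48*u^3*v^3 + 13*u^3*v + 36*u^2*v^4 + 48*u^2*v^2 + u^2 + 36*u*v^3 + u*v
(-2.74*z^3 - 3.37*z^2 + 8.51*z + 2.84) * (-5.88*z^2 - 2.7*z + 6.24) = 16.1112*z^5 + 27.2136*z^4 - 58.0374*z^3 - 60.705*z^2 + 45.4344*z + 17.7216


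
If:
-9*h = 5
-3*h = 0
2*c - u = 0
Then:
No Solution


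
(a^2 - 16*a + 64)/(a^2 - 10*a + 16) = (a - 8)/(a - 2)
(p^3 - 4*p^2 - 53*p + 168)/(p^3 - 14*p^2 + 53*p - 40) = (p^2 + 4*p - 21)/(p^2 - 6*p + 5)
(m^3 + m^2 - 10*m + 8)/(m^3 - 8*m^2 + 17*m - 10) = (m + 4)/(m - 5)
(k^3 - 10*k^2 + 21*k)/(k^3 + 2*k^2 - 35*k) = (k^2 - 10*k + 21)/(k^2 + 2*k - 35)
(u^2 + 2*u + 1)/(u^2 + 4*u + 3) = (u + 1)/(u + 3)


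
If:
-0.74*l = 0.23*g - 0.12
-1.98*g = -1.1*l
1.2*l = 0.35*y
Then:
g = 0.08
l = 0.14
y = 0.47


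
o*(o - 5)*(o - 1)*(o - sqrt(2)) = o^4 - 6*o^3 - sqrt(2)*o^3 + 5*o^2 + 6*sqrt(2)*o^2 - 5*sqrt(2)*o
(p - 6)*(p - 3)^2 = p^3 - 12*p^2 + 45*p - 54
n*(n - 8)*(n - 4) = n^3 - 12*n^2 + 32*n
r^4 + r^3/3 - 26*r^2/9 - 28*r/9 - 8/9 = (r - 2)*(r + 2/3)^2*(r + 1)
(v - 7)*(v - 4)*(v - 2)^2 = v^4 - 15*v^3 + 76*v^2 - 156*v + 112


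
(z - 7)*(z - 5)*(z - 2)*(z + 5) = z^4 - 9*z^3 - 11*z^2 + 225*z - 350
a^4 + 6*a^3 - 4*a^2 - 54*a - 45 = (a - 3)*(a + 1)*(a + 3)*(a + 5)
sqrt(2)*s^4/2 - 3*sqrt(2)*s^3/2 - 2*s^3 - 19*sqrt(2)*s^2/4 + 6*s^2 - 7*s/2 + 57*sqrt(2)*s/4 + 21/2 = (s - 3)*(s - 7*sqrt(2)/2)*(s + sqrt(2))*(sqrt(2)*s/2 + 1/2)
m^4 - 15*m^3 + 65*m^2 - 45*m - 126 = (m - 7)*(m - 6)*(m - 3)*(m + 1)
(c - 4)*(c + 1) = c^2 - 3*c - 4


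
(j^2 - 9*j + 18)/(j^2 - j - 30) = (j - 3)/(j + 5)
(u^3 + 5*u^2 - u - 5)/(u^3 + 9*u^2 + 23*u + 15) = (u - 1)/(u + 3)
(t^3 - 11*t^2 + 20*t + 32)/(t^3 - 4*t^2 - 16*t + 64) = (t^2 - 7*t - 8)/(t^2 - 16)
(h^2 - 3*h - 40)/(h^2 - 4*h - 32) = (h + 5)/(h + 4)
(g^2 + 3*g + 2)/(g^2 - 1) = (g + 2)/(g - 1)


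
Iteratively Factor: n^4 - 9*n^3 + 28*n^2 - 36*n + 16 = (n - 1)*(n^3 - 8*n^2 + 20*n - 16) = (n - 2)*(n - 1)*(n^2 - 6*n + 8) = (n - 2)^2*(n - 1)*(n - 4)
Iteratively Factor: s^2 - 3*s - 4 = (s + 1)*(s - 4)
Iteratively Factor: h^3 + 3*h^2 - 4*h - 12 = (h + 2)*(h^2 + h - 6) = (h + 2)*(h + 3)*(h - 2)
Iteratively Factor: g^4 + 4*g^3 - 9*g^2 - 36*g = (g + 3)*(g^3 + g^2 - 12*g) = (g - 3)*(g + 3)*(g^2 + 4*g) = g*(g - 3)*(g + 3)*(g + 4)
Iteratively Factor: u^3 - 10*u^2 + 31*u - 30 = (u - 5)*(u^2 - 5*u + 6) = (u - 5)*(u - 3)*(u - 2)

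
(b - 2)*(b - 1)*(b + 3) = b^3 - 7*b + 6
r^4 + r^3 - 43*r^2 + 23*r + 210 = (r - 5)*(r - 3)*(r + 2)*(r + 7)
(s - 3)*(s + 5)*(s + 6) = s^3 + 8*s^2 - 3*s - 90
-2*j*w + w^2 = w*(-2*j + w)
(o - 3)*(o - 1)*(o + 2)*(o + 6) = o^4 + 4*o^3 - 17*o^2 - 24*o + 36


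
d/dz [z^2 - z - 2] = 2*z - 1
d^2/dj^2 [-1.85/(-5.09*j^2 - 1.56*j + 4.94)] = (-95.85997*j^2 - 29.37948*j + 1.85*(10.18*j + 1.56)*(20.36*j + 3.12) + 93.03502)/(5.09*j^2 + 1.56*j - 4.94)^3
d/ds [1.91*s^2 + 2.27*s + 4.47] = 3.82*s + 2.27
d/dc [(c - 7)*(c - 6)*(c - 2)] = 3*c^2 - 30*c + 68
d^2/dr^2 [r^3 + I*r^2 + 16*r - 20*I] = 6*r + 2*I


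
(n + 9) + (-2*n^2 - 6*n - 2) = -2*n^2 - 5*n + 7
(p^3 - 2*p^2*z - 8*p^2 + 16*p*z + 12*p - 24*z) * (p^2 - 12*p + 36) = p^5 - 2*p^4*z - 20*p^4 + 40*p^3*z + 144*p^3 - 288*p^2*z - 432*p^2 + 864*p*z + 432*p - 864*z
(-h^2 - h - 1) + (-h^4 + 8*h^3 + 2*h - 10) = -h^4 + 8*h^3 - h^2 + h - 11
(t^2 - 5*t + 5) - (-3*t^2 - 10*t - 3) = 4*t^2 + 5*t + 8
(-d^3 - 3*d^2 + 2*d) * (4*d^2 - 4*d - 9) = -4*d^5 - 8*d^4 + 29*d^3 + 19*d^2 - 18*d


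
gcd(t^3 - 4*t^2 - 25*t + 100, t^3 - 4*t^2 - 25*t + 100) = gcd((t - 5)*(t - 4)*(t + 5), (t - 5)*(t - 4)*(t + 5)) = t^3 - 4*t^2 - 25*t + 100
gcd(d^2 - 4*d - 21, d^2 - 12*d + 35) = d - 7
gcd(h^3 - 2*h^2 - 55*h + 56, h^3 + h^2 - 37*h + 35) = h^2 + 6*h - 7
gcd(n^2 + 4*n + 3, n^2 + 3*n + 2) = n + 1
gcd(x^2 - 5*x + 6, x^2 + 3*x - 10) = x - 2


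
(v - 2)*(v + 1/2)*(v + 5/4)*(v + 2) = v^4 + 7*v^3/4 - 27*v^2/8 - 7*v - 5/2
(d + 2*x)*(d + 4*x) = d^2 + 6*d*x + 8*x^2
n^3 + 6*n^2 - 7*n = n*(n - 1)*(n + 7)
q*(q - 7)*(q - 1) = q^3 - 8*q^2 + 7*q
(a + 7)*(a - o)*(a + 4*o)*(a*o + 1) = a^4*o + 3*a^3*o^2 + 7*a^3*o + a^3 - 4*a^2*o^3 + 21*a^2*o^2 + 3*a^2*o + 7*a^2 - 28*a*o^3 - 4*a*o^2 + 21*a*o - 28*o^2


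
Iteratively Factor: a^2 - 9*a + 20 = (a - 4)*(a - 5)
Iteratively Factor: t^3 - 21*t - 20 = (t - 5)*(t^2 + 5*t + 4) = (t - 5)*(t + 1)*(t + 4)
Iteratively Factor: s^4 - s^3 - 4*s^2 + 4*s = (s + 2)*(s^3 - 3*s^2 + 2*s) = (s - 1)*(s + 2)*(s^2 - 2*s) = (s - 2)*(s - 1)*(s + 2)*(s)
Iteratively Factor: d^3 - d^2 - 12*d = (d - 4)*(d^2 + 3*d) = (d - 4)*(d + 3)*(d)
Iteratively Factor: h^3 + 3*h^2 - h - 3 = (h - 1)*(h^2 + 4*h + 3) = (h - 1)*(h + 3)*(h + 1)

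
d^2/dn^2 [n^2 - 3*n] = 2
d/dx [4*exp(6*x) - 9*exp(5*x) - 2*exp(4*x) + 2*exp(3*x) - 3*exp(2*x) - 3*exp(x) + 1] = (24*exp(5*x) - 45*exp(4*x) - 8*exp(3*x) + 6*exp(2*x) - 6*exp(x) - 3)*exp(x)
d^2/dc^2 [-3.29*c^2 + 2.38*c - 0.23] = -6.58000000000000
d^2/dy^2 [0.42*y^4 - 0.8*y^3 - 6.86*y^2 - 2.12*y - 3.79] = 5.04*y^2 - 4.8*y - 13.72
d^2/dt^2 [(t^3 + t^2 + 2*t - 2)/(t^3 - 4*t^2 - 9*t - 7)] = 2*(5*t^6 + 33*t^5 + 33*t^4 + 180*t^3 + 147*t^2 - 279*t - 183)/(t^9 - 12*t^8 + 21*t^7 + 131*t^6 - 21*t^5 - 930*t^4 - 2094*t^3 - 2289*t^2 - 1323*t - 343)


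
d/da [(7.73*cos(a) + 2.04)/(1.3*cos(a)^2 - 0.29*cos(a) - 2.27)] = (10.049*cos(a)^2 + 5.304*cos(a) + 16.9555)*sin(a)/(1.69*cos(a)^4 - 0.754*cos(a)^3 - 5.8179*cos(a)^2 + 1.3166*cos(a) + 5.1529)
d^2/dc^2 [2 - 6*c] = 0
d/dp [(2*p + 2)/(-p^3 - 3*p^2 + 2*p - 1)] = 2*(2*p^3 + 6*p^2 + 6*p - 3)/(p^6 + 6*p^5 + 5*p^4 - 10*p^3 + 10*p^2 - 4*p + 1)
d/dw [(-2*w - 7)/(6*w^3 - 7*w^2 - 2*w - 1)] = 2*(12*w^3 + 56*w^2 - 49*w - 6)/(36*w^6 - 84*w^5 + 25*w^4 + 16*w^3 + 18*w^2 + 4*w + 1)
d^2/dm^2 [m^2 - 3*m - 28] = 2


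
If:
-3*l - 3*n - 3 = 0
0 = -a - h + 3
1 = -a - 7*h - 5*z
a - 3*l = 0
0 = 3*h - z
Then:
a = 67/21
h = -4/21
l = 67/63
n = -130/63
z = -4/7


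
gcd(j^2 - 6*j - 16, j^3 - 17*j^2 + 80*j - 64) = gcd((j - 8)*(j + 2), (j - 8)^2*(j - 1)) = j - 8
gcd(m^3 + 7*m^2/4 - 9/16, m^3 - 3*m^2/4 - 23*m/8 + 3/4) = m + 3/2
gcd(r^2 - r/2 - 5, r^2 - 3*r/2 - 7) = r + 2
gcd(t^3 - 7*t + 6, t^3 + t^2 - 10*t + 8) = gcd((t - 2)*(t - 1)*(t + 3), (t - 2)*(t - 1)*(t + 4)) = t^2 - 3*t + 2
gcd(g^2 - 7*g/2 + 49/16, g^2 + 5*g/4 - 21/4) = g - 7/4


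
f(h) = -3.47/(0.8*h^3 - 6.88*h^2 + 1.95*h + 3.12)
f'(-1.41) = 0.37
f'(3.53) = -0.04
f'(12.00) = 0.00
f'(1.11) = -8.17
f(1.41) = 0.62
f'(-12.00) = 0.00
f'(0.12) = 0.11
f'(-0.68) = 16.04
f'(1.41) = -1.42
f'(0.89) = -31999.09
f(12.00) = -0.01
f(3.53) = 0.09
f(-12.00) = 0.00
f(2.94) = 0.11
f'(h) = -3.47*(-2.4*h^2 + 13.76*h - 1.95)/(0.8*h^3 - 6.88*h^2 + 1.95*h + 3.12)^2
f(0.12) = -1.07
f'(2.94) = -0.07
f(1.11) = 1.65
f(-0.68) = 2.12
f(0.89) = 115.00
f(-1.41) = 0.22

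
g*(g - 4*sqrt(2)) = g^2 - 4*sqrt(2)*g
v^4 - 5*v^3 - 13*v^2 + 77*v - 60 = (v - 5)*(v - 3)*(v - 1)*(v + 4)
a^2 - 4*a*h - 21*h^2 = (a - 7*h)*(a + 3*h)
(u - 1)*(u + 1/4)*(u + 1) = u^3 + u^2/4 - u - 1/4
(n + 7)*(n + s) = n^2 + n*s + 7*n + 7*s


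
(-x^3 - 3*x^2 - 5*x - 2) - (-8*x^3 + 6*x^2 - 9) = 7*x^3 - 9*x^2 - 5*x + 7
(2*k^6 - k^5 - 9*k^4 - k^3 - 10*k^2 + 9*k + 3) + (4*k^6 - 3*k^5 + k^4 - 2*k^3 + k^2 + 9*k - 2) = 6*k^6 - 4*k^5 - 8*k^4 - 3*k^3 - 9*k^2 + 18*k + 1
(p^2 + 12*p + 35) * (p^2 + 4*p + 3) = p^4 + 16*p^3 + 86*p^2 + 176*p + 105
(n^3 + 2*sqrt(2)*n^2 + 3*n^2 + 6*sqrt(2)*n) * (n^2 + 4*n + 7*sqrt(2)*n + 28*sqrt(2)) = n^5 + 7*n^4 + 9*sqrt(2)*n^4 + 40*n^3 + 63*sqrt(2)*n^3 + 108*sqrt(2)*n^2 + 196*n^2 + 336*n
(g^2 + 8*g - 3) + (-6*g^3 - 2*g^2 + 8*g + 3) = -6*g^3 - g^2 + 16*g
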